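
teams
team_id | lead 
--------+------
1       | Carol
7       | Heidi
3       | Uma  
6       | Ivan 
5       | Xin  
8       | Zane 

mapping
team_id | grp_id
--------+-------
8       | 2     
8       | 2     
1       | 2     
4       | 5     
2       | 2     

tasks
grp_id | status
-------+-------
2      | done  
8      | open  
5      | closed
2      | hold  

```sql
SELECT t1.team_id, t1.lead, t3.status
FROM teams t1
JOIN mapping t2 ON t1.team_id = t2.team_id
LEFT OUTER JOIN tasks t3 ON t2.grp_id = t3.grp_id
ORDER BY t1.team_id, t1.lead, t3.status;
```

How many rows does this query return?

Joins associate left-to-right: teams INNER JOIN mapping on team_id gives 3 intermediate row(s).
Then LEFT JOIN `tasks t3` on grp_id: each of those 3 rows is kept; rows whose t2.grp_id has no match in t3 get NULL for t3's columns.
Result: 6 row(s).

6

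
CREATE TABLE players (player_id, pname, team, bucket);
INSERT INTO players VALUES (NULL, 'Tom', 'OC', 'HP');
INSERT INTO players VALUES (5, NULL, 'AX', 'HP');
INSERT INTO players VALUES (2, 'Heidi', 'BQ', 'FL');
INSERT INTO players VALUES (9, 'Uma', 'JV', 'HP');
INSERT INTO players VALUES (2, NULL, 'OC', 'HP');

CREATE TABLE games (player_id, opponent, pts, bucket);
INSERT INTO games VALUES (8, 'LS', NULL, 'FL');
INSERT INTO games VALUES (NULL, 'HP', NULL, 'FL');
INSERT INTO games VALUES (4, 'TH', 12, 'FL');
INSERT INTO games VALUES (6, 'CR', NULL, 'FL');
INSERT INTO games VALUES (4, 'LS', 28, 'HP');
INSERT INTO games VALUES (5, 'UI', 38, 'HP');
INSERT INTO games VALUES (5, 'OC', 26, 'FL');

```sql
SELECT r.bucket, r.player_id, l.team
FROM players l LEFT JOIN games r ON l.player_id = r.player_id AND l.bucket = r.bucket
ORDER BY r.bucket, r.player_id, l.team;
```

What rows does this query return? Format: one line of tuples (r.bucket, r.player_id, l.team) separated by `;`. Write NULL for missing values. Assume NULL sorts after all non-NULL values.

LEFT JOIN keeps every row from `players`; unmatched rows get NULL for `games`'s columns.
Matching on l.player_id = r.player_id AND l.bucket = r.bucket. A NULL in a compared column never satisfies the condition.
- player_id=NULL, bucket=HP: no r row matches, row kept with r columns NULL.
- player_id=5, bucket=HP: 1 matching r row(s), so 1 row(s) emitted.
- player_id=2, bucket=FL: no r row matches, row kept with r columns NULL.
- player_id=9, bucket=HP: no r row matches, row kept with r columns NULL.
- player_id=2, bucket=HP: no r row matches, row kept with r columns NULL.
After projecting and ordering:
r.bucket | r.player_id | l.team
HP | 5 | AX
NULL | NULL | BQ
NULL | NULL | JV
NULL | NULL | OC
NULL | NULL | OC

(HP, 5, AX); (NULL, NULL, BQ); (NULL, NULL, JV); (NULL, NULL, OC); (NULL, NULL, OC)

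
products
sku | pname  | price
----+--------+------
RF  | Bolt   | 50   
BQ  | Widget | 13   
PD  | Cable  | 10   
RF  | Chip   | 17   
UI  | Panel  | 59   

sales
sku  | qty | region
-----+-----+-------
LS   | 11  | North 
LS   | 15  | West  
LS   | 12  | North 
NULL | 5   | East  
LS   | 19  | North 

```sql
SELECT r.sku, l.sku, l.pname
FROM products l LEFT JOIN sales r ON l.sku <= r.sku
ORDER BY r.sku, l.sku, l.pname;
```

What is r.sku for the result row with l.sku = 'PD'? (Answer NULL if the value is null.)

LEFT JOIN keeps every row from `products`; unmatched rows get NULL for `sales`'s columns.
Matching on l.sku <= r.sku. A NULL in a compared column never satisfies the condition.
- sku=RF: no r row matches, row kept with r columns NULL.
- sku=BQ: 4 matching r row(s), so 4 row(s) emitted.
- sku=PD: no r row matches, row kept with r columns NULL.
- sku=RF: no r row matches, row kept with r columns NULL.
- sku=UI: no r row matches, row kept with r columns NULL.

NULL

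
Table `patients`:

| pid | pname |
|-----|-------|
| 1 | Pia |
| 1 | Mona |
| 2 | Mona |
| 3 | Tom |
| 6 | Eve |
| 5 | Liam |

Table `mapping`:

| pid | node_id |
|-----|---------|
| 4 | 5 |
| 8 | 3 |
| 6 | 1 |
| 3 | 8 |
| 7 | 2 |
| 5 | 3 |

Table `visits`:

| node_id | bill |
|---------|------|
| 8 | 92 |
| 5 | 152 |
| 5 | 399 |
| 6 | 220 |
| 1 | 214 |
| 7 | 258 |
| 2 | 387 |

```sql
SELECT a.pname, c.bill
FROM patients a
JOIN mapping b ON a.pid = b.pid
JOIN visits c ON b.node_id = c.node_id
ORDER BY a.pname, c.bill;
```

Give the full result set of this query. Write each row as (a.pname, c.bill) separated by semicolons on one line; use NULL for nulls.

Step 1 — a INNER JOIN b on pid → 3 row(s).
Then INNER JOIN `visits c` on node_id: keep only rows whose b.node_id appears in c.

(Eve, 214); (Tom, 92)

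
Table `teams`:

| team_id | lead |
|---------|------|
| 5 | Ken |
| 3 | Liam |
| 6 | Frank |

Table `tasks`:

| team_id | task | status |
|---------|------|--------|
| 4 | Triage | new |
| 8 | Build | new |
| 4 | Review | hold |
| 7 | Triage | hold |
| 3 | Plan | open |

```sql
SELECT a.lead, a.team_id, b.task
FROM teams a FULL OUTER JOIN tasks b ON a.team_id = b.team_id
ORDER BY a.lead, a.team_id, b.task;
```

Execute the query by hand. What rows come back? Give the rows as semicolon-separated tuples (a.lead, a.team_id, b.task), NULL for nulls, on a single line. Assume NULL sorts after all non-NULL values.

FULL OUTER JOIN keeps every row from both sides; unmatched rows get NULL for the other side's columns.
Matching on a.team_id = b.team_id.
- a row (team_id=5): no match → kept, b columns NULL.
- a row (team_id=3): matches 1 b row(s) → 1 output row(s).
- a row (team_id=6): no match → kept, b columns NULL.
- 4 b row(s) had no a match → kept, a columns NULL.
After projecting and ordering:
a.lead | a.team_id | b.task
Frank | 6 | NULL
Ken | 5 | NULL
Liam | 3 | Plan
NULL | NULL | Build
NULL | NULL | Review
NULL | NULL | Triage
NULL | NULL | Triage

(Frank, 6, NULL); (Ken, 5, NULL); (Liam, 3, Plan); (NULL, NULL, Build); (NULL, NULL, Review); (NULL, NULL, Triage); (NULL, NULL, Triage)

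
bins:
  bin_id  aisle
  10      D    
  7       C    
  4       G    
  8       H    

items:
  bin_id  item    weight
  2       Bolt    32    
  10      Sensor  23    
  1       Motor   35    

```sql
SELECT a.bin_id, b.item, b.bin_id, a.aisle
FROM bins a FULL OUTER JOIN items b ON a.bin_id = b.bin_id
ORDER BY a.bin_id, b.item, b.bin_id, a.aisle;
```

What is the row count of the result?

FULL OUTER JOIN keeps every row from both sides; unmatched rows get NULL for the other side's columns.
Matching on a.bin_id = b.bin_id.
- a (bin_id=10) pairs with 1 row(s) of b.
- a (bin_id=7) has no partner → padded with NULL.
- a (bin_id=4) has no partner → padded with NULL.
- a (bin_id=8) has no partner → padded with NULL.
- plus 2 unmatched b row(s), each kept with NULL a columns.
Total: 1 matched + 5 padded = 6 rows.

6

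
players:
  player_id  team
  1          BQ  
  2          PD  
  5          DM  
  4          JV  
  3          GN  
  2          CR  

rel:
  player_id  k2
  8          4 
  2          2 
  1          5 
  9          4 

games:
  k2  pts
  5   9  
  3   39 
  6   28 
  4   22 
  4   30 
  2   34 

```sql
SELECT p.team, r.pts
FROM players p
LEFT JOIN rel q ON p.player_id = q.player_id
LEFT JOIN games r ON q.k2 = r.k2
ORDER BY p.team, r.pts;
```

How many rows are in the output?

6

Step 1 — p LEFT JOIN q on player_id → 6 row(s).
Then LEFT JOIN `games r` on k2: each of those 6 rows is kept; rows whose q.k2 has no match in r get NULL for r's columns.
Result: 6 row(s).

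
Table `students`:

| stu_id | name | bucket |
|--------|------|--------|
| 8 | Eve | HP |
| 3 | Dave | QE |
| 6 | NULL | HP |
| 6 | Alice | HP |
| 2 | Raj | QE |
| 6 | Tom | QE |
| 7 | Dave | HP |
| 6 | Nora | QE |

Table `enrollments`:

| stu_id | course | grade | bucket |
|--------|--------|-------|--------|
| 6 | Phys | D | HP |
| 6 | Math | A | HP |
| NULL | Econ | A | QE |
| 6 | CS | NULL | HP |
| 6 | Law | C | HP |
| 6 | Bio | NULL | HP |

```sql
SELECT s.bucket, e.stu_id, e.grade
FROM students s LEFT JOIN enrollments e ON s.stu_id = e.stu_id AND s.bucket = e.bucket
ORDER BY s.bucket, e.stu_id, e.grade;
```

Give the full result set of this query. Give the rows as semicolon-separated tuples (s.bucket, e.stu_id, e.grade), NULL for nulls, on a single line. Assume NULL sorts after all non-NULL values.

(HP, 6, A); (HP, 6, A); (HP, 6, C); (HP, 6, C); (HP, 6, D); (HP, 6, D); (HP, 6, NULL); (HP, 6, NULL); (HP, 6, NULL); (HP, 6, NULL); (HP, NULL, NULL); (HP, NULL, NULL); (QE, NULL, NULL); (QE, NULL, NULL); (QE, NULL, NULL); (QE, NULL, NULL)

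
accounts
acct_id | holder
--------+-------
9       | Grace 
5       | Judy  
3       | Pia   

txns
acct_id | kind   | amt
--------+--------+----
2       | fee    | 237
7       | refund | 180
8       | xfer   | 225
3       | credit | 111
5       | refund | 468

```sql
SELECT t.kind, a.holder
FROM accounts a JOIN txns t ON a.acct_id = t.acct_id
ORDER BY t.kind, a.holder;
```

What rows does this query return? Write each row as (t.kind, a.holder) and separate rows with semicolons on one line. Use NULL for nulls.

(credit, Pia); (refund, Judy)

INNER JOIN keeps only pairs where the ON condition holds.
Matching on a.acct_id = t.acct_id.
Matched pairs: 2.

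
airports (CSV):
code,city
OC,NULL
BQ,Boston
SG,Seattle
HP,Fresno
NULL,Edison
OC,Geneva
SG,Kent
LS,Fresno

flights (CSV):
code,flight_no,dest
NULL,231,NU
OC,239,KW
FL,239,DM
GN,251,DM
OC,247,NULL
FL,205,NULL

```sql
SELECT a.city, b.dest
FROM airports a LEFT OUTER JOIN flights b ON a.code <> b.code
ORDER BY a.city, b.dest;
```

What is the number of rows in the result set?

LEFT JOIN keeps every row from `airports`; unmatched rows get NULL for `flights`'s columns.
Matching on a.code <> b.code. A NULL in a compared column never satisfies the condition.
- a (code=OC) pairs with 3 row(s) of b.
- a (code=BQ) pairs with 5 row(s) of b.
- a (code=SG) pairs with 5 row(s) of b.
- a (code=HP) pairs with 5 row(s) of b.
- a (code=NULL) has no partner → padded with NULL.
- a (code=OC) pairs with 3 row(s) of b.
- a (code=SG) pairs with 5 row(s) of b.
- a (code=LS) pairs with 5 row(s) of b.
Total: 31 matched + 1 padded = 32 rows.

32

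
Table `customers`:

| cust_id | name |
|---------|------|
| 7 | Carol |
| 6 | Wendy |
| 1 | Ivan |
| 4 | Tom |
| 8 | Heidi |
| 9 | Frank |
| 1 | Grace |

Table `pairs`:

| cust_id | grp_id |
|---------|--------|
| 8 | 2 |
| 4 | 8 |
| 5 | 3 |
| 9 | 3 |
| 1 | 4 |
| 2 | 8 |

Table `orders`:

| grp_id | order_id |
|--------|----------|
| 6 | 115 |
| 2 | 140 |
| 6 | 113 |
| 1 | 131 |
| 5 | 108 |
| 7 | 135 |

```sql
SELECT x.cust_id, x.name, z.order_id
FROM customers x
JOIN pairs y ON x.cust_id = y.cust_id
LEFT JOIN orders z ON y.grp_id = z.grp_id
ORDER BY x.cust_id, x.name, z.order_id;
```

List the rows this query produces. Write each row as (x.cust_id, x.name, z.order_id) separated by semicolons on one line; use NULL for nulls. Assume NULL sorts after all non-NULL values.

Step 1 — x INNER JOIN y on cust_id → 5 row(s).
Then LEFT JOIN `orders z` on grp_id: each of those 5 rows is kept; rows whose y.grp_id has no match in z get NULL for z's columns.

(1, Grace, NULL); (1, Ivan, NULL); (4, Tom, NULL); (8, Heidi, 140); (9, Frank, NULL)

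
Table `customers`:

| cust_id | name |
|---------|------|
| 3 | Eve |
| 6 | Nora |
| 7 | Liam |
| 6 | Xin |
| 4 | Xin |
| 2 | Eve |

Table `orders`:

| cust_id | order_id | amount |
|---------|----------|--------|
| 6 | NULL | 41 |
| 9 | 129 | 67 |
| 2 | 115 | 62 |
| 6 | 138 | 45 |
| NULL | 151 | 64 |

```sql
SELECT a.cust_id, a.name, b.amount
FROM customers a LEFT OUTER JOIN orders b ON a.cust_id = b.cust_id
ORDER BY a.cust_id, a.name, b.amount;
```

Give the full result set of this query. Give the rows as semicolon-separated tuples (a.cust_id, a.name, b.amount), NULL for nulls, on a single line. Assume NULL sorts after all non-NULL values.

(2, Eve, 62); (3, Eve, NULL); (4, Xin, NULL); (6, Nora, 41); (6, Nora, 45); (6, Xin, 41); (6, Xin, 45); (7, Liam, NULL)

LEFT JOIN keeps every row from `customers`; unmatched rows get NULL for `orders`'s columns.
Matching on a.cust_id = b.cust_id. A NULL in a compared column never satisfies the condition.
- cust_id=3: no b row matches, row kept with b columns NULL.
- cust_id=6: 2 matching b row(s), so 2 row(s) emitted.
- cust_id=7: no b row matches, row kept with b columns NULL.
- cust_id=6: 2 matching b row(s), so 2 row(s) emitted.
- cust_id=4: no b row matches, row kept with b columns NULL.
- cust_id=2: 1 matching b row(s), so 1 row(s) emitted.
After projecting and ordering:
a.cust_id | a.name | b.amount
2 | Eve | 62
3 | Eve | NULL
4 | Xin | NULL
6 | Nora | 41
6 | Nora | 45
6 | Xin | 41
6 | Xin | 45
7 | Liam | NULL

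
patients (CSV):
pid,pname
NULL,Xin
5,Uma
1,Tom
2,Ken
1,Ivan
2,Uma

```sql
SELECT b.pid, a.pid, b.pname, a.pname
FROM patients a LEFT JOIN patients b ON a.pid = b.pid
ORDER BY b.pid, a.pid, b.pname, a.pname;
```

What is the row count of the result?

10

LEFT JOIN keeps every row from `patients a`; unmatched rows get NULL for `patients b`'s columns.
Matching on a.pid = b.pid. A NULL in a compared column never satisfies the condition.
- a row (pid=NULL): no match → kept, b columns NULL.
- a row (pid=5): matches 1 b row(s) → 1 output row(s).
- a row (pid=1): matches 2 b row(s) → 2 output row(s).
- a row (pid=2): matches 2 b row(s) → 2 output row(s).
- a row (pid=1): matches 2 b row(s) → 2 output row(s).
- a row (pid=2): matches 2 b row(s) → 2 output row(s).
Total: 9 matched + 1 padded = 10 rows.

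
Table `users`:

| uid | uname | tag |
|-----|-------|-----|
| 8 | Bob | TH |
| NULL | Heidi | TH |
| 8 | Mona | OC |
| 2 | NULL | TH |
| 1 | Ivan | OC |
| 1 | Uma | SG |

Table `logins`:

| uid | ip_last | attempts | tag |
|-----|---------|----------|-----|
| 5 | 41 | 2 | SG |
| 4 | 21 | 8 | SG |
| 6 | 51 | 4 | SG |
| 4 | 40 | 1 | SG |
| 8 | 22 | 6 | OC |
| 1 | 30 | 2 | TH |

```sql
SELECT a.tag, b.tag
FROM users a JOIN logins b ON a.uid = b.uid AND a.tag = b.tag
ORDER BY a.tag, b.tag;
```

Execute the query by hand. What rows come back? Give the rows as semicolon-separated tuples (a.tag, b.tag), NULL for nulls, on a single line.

(OC, OC)

INNER JOIN keeps only pairs where the ON condition holds.
Matching on a.uid = b.uid AND a.tag = b.tag. A NULL in a compared column never satisfies the condition.
- a (uid=8, tag=TH) has no partner → excluded.
- a (uid=NULL, tag=TH) has no partner → excluded.
- a (uid=8, tag=OC) pairs with 1 row(s) of b.
- a (uid=2, tag=TH) has no partner → excluded.
- a (uid=1, tag=OC) has no partner → excluded.
- a (uid=1, tag=SG) has no partner → excluded.
After projecting and ordering:
a.tag | b.tag
OC | OC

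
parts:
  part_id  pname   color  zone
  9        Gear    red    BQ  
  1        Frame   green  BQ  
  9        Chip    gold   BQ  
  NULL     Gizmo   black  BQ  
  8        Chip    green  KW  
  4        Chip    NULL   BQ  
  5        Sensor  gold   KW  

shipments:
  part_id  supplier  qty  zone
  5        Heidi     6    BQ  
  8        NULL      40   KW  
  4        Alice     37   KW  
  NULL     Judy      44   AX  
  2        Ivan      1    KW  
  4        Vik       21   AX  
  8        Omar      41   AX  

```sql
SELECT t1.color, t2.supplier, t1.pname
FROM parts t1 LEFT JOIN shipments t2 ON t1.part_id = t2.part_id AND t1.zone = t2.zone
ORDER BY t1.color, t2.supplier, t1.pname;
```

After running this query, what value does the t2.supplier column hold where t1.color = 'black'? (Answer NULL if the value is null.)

LEFT JOIN keeps every row from `parts`; unmatched rows get NULL for `shipments`'s columns.
Matching on t1.part_id = t2.part_id AND t1.zone = t2.zone. A NULL in a compared column never satisfies the condition.
Matched pairs: 1; unmatched t1 rows kept: 6.

NULL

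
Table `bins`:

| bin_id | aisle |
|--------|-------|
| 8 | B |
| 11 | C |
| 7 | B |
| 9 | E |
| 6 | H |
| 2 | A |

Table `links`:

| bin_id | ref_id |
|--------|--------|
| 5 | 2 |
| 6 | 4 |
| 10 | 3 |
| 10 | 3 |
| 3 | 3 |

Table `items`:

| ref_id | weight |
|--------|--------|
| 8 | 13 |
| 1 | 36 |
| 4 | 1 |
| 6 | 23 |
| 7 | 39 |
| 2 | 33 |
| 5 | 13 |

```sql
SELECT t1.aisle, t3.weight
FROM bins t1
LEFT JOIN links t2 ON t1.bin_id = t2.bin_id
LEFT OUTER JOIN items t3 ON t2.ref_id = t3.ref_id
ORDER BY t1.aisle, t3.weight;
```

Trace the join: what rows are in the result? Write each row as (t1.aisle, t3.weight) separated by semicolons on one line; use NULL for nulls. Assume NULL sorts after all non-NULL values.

(A, NULL); (B, NULL); (B, NULL); (C, NULL); (E, NULL); (H, 1)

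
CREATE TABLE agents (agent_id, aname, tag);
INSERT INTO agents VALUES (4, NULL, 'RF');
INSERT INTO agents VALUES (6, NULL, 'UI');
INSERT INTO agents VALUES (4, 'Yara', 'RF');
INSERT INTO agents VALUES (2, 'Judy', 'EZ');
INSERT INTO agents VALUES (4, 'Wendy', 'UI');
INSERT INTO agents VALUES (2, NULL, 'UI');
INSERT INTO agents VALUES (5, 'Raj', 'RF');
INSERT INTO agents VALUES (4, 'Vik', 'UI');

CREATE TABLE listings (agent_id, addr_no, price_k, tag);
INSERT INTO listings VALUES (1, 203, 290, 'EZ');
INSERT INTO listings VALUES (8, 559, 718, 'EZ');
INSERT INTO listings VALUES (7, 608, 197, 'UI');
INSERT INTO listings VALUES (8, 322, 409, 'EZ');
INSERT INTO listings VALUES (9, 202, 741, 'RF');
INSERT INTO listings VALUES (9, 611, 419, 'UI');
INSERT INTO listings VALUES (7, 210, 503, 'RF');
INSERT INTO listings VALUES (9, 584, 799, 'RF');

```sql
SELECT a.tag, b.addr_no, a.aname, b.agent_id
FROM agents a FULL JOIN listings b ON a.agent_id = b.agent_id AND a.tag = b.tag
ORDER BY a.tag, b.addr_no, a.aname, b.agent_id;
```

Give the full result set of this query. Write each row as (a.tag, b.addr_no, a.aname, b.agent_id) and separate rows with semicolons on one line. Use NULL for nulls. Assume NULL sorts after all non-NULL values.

(EZ, NULL, Judy, NULL); (RF, NULL, Raj, NULL); (RF, NULL, Yara, NULL); (RF, NULL, NULL, NULL); (UI, NULL, Vik, NULL); (UI, NULL, Wendy, NULL); (UI, NULL, NULL, NULL); (UI, NULL, NULL, NULL); (NULL, 202, NULL, 9); (NULL, 203, NULL, 1); (NULL, 210, NULL, 7); (NULL, 322, NULL, 8); (NULL, 559, NULL, 8); (NULL, 584, NULL, 9); (NULL, 608, NULL, 7); (NULL, 611, NULL, 9)

FULL OUTER JOIN keeps every row from both sides; unmatched rows get NULL for the other side's columns.
Matching on a.agent_id = b.agent_id AND a.tag = b.tag.
Matched pairs: 0; unmatched a rows kept: 8; unmatched b rows kept: 8.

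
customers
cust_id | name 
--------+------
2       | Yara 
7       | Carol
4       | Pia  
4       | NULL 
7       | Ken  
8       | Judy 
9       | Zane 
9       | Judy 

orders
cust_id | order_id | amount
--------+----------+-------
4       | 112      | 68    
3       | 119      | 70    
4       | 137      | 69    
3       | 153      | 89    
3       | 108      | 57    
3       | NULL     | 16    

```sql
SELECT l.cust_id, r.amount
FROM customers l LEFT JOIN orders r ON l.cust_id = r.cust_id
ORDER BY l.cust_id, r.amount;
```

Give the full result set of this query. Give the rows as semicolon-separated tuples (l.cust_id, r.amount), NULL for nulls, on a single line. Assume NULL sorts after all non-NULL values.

(2, NULL); (4, 68); (4, 68); (4, 69); (4, 69); (7, NULL); (7, NULL); (8, NULL); (9, NULL); (9, NULL)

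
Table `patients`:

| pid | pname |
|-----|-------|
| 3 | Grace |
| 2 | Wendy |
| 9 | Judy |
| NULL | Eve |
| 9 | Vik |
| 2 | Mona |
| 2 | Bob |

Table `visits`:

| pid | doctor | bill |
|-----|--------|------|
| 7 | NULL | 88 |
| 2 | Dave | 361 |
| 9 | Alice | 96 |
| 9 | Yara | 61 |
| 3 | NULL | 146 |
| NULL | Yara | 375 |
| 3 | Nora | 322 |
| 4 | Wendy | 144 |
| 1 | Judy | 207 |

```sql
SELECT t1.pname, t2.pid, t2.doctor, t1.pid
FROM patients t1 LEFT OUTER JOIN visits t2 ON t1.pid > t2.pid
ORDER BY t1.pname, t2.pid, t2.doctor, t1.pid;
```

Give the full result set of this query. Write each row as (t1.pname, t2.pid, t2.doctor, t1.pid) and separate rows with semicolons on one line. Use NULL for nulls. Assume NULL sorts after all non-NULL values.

(Bob, 1, Judy, 2); (Eve, NULL, NULL, NULL); (Grace, 1, Judy, 3); (Grace, 2, Dave, 3); (Judy, 1, Judy, 9); (Judy, 2, Dave, 9); (Judy, 3, Nora, 9); (Judy, 3, NULL, 9); (Judy, 4, Wendy, 9); (Judy, 7, NULL, 9); (Mona, 1, Judy, 2); (Vik, 1, Judy, 9); (Vik, 2, Dave, 9); (Vik, 3, Nora, 9); (Vik, 3, NULL, 9); (Vik, 4, Wendy, 9); (Vik, 7, NULL, 9); (Wendy, 1, Judy, 2)

LEFT JOIN keeps every row from `patients`; unmatched rows get NULL for `visits`'s columns.
Matching on t1.pid > t2.pid. A NULL in a compared column never satisfies the condition.
- t1 (pid=3) pairs with 2 row(s) of t2.
- t1 (pid=2) pairs with 1 row(s) of t2.
- t1 (pid=9) pairs with 6 row(s) of t2.
- t1 (pid=NULL) has no partner → padded with NULL.
- t1 (pid=9) pairs with 6 row(s) of t2.
- t1 (pid=2) pairs with 1 row(s) of t2.
- t1 (pid=2) pairs with 1 row(s) of t2.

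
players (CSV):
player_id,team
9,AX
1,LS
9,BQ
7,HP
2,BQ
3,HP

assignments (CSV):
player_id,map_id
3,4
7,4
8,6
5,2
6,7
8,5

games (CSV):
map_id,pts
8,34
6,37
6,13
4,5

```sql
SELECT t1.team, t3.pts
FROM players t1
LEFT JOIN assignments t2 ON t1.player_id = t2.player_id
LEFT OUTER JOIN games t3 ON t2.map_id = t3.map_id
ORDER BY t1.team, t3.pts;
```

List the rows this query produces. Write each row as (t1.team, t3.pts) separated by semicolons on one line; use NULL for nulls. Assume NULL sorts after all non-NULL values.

(AX, NULL); (BQ, NULL); (BQ, NULL); (HP, 5); (HP, 5); (LS, NULL)

Evaluate left to right. First `players t1 LEFT JOIN assignments t2` on player_id: 6 row(s).
Then LEFT JOIN `games t3` on map_id: each of those 6 rows is kept; rows whose t2.map_id has no match in t3 get NULL for t3's columns.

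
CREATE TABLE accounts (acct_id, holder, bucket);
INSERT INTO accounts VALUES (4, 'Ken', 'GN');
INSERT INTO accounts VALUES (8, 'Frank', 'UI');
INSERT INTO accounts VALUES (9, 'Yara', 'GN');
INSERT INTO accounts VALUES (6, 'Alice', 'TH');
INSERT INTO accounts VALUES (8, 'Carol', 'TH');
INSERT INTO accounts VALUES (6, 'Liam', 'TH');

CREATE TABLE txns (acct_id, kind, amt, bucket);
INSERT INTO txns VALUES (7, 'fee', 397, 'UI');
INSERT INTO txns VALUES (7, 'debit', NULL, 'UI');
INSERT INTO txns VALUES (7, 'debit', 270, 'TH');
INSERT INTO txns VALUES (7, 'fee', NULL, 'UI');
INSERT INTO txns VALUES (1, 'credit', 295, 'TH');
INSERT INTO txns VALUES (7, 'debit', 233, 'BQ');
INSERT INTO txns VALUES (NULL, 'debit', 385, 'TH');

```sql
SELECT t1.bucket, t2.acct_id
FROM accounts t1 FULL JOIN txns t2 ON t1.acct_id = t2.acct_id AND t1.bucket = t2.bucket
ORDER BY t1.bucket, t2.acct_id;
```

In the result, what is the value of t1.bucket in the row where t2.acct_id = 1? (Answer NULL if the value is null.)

NULL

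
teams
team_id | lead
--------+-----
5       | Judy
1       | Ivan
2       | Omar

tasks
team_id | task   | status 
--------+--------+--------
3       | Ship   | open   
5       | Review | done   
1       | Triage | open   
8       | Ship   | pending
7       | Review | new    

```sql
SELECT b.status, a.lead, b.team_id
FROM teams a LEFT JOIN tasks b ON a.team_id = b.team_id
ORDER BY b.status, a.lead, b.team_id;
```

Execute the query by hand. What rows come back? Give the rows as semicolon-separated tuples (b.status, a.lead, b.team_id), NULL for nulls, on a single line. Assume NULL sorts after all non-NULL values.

LEFT JOIN keeps every row from `teams`; unmatched rows get NULL for `tasks`'s columns.
Matching on a.team_id = b.team_id.
- team_id=5: 1 matching b row(s), so 1 row(s) emitted.
- team_id=1: 1 matching b row(s), so 1 row(s) emitted.
- team_id=2: no b row matches, row kept with b columns NULL.
After projecting and ordering:
b.status | a.lead | b.team_id
done | Judy | 5
open | Ivan | 1
NULL | Omar | NULL

(done, Judy, 5); (open, Ivan, 1); (NULL, Omar, NULL)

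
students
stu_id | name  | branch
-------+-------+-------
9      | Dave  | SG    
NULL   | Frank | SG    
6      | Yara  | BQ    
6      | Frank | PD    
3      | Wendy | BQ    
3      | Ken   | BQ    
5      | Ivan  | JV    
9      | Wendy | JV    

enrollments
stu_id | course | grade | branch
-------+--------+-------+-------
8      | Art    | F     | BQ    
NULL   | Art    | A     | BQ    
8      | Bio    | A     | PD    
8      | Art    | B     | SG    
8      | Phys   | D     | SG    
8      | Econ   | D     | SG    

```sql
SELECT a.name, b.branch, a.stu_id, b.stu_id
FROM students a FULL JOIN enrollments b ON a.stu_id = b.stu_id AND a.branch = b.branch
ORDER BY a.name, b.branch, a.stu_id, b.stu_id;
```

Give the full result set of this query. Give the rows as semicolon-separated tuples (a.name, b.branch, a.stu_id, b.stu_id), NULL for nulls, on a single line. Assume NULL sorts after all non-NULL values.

(Dave, NULL, 9, NULL); (Frank, NULL, 6, NULL); (Frank, NULL, NULL, NULL); (Ivan, NULL, 5, NULL); (Ken, NULL, 3, NULL); (Wendy, NULL, 3, NULL); (Wendy, NULL, 9, NULL); (Yara, NULL, 6, NULL); (NULL, BQ, NULL, 8); (NULL, BQ, NULL, NULL); (NULL, PD, NULL, 8); (NULL, SG, NULL, 8); (NULL, SG, NULL, 8); (NULL, SG, NULL, 8)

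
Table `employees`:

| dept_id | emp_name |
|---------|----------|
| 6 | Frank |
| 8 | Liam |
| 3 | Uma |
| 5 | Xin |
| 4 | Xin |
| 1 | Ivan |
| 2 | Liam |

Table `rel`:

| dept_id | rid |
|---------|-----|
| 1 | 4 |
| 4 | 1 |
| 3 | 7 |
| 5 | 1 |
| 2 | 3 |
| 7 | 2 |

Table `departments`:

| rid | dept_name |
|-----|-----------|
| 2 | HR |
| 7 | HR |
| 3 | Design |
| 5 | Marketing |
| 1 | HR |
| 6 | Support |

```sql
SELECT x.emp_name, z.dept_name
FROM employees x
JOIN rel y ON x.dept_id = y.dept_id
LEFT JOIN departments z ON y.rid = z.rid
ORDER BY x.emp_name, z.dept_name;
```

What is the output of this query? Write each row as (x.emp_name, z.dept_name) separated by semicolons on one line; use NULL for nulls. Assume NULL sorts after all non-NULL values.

(Ivan, NULL); (Liam, Design); (Uma, HR); (Xin, HR); (Xin, HR)

Joins associate left-to-right: employees INNER JOIN rel on dept_id gives 5 intermediate row(s).
Then LEFT JOIN `departments z` on rid: each of those 5 rows is kept; rows whose y.rid has no match in z get NULL for z's columns.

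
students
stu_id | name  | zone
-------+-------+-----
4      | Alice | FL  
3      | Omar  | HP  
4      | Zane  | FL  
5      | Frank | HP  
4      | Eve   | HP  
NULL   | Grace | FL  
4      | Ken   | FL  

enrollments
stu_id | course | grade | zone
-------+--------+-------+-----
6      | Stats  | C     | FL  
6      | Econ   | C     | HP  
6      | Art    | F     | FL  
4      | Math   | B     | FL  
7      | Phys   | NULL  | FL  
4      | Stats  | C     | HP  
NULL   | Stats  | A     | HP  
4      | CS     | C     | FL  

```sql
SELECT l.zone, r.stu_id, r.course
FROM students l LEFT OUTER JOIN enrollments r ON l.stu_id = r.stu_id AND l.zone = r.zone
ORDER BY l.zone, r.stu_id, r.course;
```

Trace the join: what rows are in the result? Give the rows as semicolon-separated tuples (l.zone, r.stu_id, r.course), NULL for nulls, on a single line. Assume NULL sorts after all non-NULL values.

(FL, 4, CS); (FL, 4, CS); (FL, 4, CS); (FL, 4, Math); (FL, 4, Math); (FL, 4, Math); (FL, NULL, NULL); (HP, 4, Stats); (HP, NULL, NULL); (HP, NULL, NULL)

LEFT JOIN keeps every row from `students`; unmatched rows get NULL for `enrollments`'s columns.
Matching on l.stu_id = r.stu_id AND l.zone = r.zone. A NULL in a compared column never satisfies the condition.
Matched pairs: 7; unmatched l rows kept: 3.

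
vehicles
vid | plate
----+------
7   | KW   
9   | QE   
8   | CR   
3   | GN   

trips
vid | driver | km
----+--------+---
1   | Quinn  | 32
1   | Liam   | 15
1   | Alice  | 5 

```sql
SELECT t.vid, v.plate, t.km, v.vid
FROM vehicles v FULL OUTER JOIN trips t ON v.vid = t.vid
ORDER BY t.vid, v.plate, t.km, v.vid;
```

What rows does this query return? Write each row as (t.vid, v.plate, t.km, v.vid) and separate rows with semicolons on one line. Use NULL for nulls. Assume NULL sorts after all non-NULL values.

FULL OUTER JOIN keeps every row from both sides; unmatched rows get NULL for the other side's columns.
Matching on v.vid = t.vid.
Matched pairs: 0; unmatched v rows kept: 4; unmatched t rows kept: 3.

(1, NULL, 5, NULL); (1, NULL, 15, NULL); (1, NULL, 32, NULL); (NULL, CR, NULL, 8); (NULL, GN, NULL, 3); (NULL, KW, NULL, 7); (NULL, QE, NULL, 9)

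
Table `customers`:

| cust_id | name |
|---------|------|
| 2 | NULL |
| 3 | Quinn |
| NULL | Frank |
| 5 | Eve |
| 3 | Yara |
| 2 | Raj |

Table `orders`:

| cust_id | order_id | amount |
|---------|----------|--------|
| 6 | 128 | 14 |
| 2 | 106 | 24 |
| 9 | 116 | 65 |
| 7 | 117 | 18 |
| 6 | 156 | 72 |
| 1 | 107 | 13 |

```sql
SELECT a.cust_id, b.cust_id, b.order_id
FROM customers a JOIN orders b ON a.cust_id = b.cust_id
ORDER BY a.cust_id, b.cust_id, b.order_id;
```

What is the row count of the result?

INNER JOIN keeps only pairs where the ON condition holds.
Matching on a.cust_id = b.cust_id. A NULL in a compared column never satisfies the condition.
- a row (cust_id=2): matches 1 b row(s) → 1 output row(s).
- a row (cust_id=3): no match → dropped.
- a row (cust_id=NULL): no match → dropped.
- a row (cust_id=5): no match → dropped.
- a row (cust_id=3): no match → dropped.
- a row (cust_id=2): matches 1 b row(s) → 1 output row(s).
Total: 2 rows.

2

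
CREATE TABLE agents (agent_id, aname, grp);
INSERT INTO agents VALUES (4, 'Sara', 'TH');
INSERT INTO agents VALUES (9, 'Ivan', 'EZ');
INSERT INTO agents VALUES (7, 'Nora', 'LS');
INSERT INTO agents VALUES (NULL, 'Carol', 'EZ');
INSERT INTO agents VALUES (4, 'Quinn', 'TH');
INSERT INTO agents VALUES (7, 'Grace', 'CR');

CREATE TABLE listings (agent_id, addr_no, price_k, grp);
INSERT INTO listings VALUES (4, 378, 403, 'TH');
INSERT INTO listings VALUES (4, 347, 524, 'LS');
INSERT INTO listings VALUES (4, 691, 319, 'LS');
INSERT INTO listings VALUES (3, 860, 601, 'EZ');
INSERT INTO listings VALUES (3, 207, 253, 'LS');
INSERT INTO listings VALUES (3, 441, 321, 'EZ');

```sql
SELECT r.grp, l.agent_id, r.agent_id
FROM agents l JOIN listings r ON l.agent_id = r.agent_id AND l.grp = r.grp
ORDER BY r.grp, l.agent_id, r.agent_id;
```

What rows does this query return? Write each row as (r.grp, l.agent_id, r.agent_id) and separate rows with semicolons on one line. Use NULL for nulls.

INNER JOIN keeps only pairs where the ON condition holds.
Matching on l.agent_id = r.agent_id AND l.grp = r.grp. A NULL in a compared column never satisfies the condition.
- l row (agent_id=4, grp=TH): matches 1 r row(s) → 1 output row(s).
- l row (agent_id=9, grp=EZ): no match → dropped.
- l row (agent_id=7, grp=LS): no match → dropped.
- l row (agent_id=NULL, grp=EZ): no match → dropped.
- l row (agent_id=4, grp=TH): matches 1 r row(s) → 1 output row(s).
- l row (agent_id=7, grp=CR): no match → dropped.
After projecting and ordering:
r.grp | l.agent_id | r.agent_id
TH | 4 | 4
TH | 4 | 4

(TH, 4, 4); (TH, 4, 4)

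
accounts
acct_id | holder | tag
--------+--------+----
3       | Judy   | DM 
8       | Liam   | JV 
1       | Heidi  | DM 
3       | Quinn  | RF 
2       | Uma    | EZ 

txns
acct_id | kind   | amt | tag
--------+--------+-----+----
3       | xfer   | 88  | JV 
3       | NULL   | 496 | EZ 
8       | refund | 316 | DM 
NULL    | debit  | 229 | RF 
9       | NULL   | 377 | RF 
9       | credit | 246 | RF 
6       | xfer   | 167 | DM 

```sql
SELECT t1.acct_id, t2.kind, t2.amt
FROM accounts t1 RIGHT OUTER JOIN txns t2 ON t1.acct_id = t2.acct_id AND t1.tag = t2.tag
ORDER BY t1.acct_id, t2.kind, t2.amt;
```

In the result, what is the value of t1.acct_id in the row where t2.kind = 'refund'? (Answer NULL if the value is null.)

NULL

RIGHT JOIN keeps every row from `txns`; unmatched rows get NULL for `accounts`'s columns.
Matching on t1.acct_id = t2.acct_id AND t1.tag = t2.tag. A NULL in a compared column never satisfies the condition.
- acct_id=3, tag=DM: no matching t2 row.
- acct_id=8, tag=JV: no matching t2 row.
- acct_id=1, tag=DM: no matching t2 row.
- acct_id=3, tag=RF: no matching t2 row.
- acct_id=2, tag=EZ: no matching t2 row.
- plus 7 unmatched t2 row(s), each kept with NULL t1 columns.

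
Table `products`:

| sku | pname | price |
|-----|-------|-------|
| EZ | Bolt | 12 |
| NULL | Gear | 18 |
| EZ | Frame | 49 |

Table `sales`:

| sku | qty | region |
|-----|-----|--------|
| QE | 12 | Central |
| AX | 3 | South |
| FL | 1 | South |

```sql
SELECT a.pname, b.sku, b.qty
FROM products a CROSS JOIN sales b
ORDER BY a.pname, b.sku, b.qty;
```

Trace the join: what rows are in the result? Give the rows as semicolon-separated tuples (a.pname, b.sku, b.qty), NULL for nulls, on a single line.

(Bolt, AX, 3); (Bolt, FL, 1); (Bolt, QE, 12); (Frame, AX, 3); (Frame, FL, 1); (Frame, QE, 12); (Gear, AX, 3); (Gear, FL, 1); (Gear, QE, 12)

CROSS JOIN pairs every row of `products` with every row of `sales`: 3 × 3 = 9 rows.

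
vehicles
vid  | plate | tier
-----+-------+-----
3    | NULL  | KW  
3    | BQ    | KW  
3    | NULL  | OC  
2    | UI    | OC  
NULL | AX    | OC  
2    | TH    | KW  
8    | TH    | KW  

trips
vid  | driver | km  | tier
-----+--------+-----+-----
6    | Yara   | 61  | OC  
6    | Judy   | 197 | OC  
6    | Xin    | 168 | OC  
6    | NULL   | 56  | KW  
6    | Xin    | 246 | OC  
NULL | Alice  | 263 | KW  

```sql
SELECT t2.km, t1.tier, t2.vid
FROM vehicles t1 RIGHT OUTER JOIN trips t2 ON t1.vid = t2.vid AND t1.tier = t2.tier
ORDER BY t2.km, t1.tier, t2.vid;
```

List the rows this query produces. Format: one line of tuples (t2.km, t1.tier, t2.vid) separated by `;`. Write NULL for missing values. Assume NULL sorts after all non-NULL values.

(56, NULL, 6); (61, NULL, 6); (168, NULL, 6); (197, NULL, 6); (246, NULL, 6); (263, NULL, NULL)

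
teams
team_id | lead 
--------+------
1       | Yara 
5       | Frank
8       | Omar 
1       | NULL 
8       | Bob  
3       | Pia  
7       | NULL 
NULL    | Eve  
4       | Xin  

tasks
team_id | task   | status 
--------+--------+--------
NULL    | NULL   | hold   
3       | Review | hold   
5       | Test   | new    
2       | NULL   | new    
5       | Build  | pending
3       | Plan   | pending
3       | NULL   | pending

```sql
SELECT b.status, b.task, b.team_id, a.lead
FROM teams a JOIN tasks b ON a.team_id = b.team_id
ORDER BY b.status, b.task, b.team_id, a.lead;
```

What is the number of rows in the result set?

5

INNER JOIN keeps only pairs where the ON condition holds.
Matching on a.team_id = b.team_id. A NULL in a compared column never satisfies the condition.
Matched pairs: 5.
Total: 5 rows.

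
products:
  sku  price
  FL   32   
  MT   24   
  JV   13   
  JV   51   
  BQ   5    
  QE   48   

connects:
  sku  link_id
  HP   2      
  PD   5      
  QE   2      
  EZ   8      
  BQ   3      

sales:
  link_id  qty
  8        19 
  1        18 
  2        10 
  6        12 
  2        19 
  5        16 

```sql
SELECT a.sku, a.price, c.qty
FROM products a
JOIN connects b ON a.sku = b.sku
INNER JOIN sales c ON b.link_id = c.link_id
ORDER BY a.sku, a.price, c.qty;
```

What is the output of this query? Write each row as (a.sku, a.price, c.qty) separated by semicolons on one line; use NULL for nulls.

(QE, 48, 10); (QE, 48, 19)

Joins associate left-to-right: products INNER JOIN connects on sku gives 2 intermediate row(s).
Then INNER JOIN `sales c` on link_id: keep only rows whose b.link_id appears in c.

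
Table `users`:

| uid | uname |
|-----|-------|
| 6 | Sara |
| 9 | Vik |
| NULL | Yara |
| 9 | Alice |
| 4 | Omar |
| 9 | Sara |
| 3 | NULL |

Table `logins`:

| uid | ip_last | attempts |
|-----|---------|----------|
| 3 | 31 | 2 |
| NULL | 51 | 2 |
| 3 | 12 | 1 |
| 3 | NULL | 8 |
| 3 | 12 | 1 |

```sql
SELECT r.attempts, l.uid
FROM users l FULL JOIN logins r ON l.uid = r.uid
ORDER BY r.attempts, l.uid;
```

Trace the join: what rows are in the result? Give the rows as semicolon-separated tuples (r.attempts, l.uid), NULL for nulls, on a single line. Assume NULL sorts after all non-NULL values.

(1, 3); (1, 3); (2, 3); (2, NULL); (8, 3); (NULL, 4); (NULL, 6); (NULL, 9); (NULL, 9); (NULL, 9); (NULL, NULL)

FULL OUTER JOIN keeps every row from both sides; unmatched rows get NULL for the other side's columns.
Matching on l.uid = r.uid. A NULL in a compared column never satisfies the condition.
- l (uid=6) has no partner → padded with NULL.
- l (uid=9) has no partner → padded with NULL.
- l (uid=NULL) has no partner → padded with NULL.
- l (uid=9) has no partner → padded with NULL.
- l (uid=4) has no partner → padded with NULL.
- l (uid=9) has no partner → padded with NULL.
- l (uid=3) pairs with 4 row(s) of r.
- plus 1 unmatched r row(s), each kept with NULL l columns.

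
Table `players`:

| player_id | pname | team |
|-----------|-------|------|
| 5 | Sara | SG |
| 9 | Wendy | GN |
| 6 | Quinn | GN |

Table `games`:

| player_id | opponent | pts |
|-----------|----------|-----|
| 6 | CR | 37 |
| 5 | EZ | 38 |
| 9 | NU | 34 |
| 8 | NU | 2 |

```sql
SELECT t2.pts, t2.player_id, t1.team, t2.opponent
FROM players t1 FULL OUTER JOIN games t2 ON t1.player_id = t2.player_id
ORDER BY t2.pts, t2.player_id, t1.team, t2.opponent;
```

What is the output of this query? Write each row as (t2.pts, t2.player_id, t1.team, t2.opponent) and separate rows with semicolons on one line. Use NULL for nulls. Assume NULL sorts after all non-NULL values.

(2, 8, NULL, NU); (34, 9, GN, NU); (37, 6, GN, CR); (38, 5, SG, EZ)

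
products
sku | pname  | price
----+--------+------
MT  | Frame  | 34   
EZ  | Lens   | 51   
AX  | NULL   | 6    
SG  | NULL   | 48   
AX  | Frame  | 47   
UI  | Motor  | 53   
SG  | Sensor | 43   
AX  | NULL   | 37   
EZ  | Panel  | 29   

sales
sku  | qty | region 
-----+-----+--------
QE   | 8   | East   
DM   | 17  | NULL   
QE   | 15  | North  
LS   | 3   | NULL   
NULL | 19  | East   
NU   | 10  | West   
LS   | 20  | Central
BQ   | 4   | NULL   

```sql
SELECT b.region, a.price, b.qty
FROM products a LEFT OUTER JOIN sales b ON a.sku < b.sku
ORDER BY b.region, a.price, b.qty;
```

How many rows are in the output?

37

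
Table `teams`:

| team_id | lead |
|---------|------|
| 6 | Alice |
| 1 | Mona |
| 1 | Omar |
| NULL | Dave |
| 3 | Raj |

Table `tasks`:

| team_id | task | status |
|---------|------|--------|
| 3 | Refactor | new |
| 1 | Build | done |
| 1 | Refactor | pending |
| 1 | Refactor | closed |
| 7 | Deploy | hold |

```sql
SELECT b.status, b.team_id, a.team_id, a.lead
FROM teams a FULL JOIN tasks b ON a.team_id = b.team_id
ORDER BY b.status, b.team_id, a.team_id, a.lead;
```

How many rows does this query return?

FULL OUTER JOIN keeps every row from both sides; unmatched rows get NULL for the other side's columns.
Matching on a.team_id = b.team_id. A NULL in a compared column never satisfies the condition.
Matched pairs: 7; unmatched a rows kept: 2; unmatched b rows kept: 1.
Total: 7 matched + 3 padded = 10 rows.

10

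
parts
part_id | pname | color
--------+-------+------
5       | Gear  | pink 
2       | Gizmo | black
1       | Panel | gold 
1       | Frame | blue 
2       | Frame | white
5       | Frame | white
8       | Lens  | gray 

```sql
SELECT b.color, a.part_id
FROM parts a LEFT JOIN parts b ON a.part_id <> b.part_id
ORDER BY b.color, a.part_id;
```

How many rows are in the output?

LEFT JOIN keeps every row from `parts a`; unmatched rows get NULL for `parts b`'s columns.
Matching on a.part_id <> b.part_id.
Matched pairs: 36; unmatched a rows kept: 0.
Total: 36 rows.

36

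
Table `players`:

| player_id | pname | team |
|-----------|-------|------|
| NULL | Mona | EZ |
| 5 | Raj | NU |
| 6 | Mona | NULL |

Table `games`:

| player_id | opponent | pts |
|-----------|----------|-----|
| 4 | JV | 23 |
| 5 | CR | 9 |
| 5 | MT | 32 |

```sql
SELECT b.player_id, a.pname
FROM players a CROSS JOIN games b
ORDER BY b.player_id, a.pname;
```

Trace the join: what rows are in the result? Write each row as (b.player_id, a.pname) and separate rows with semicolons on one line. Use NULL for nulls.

(4, Mona); (4, Mona); (4, Raj); (5, Mona); (5, Mona); (5, Mona); (5, Mona); (5, Raj); (5, Raj)

CROSS JOIN pairs every row of `players` with every row of `games`: 3 × 3 = 9 rows.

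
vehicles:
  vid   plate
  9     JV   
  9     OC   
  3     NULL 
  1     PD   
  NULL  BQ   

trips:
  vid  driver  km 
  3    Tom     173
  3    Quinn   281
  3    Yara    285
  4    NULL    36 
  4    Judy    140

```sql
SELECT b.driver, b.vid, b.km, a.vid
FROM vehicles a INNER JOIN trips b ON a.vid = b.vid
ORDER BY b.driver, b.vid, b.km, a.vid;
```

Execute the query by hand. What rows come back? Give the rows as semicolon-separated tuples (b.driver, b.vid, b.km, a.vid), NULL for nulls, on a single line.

INNER JOIN keeps only pairs where the ON condition holds.
Matching on a.vid = b.vid. A NULL in a compared column never satisfies the condition.
- a row (vid=9): no match → dropped.
- a row (vid=9): no match → dropped.
- a row (vid=3): matches 3 b row(s) → 3 output row(s).
- a row (vid=1): no match → dropped.
- a row (vid=NULL): no match → dropped.
After projecting and ordering:
b.driver | b.vid | b.km | a.vid
Quinn | 3 | 281 | 3
Tom | 3 | 173 | 3
Yara | 3 | 285 | 3

(Quinn, 3, 281, 3); (Tom, 3, 173, 3); (Yara, 3, 285, 3)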